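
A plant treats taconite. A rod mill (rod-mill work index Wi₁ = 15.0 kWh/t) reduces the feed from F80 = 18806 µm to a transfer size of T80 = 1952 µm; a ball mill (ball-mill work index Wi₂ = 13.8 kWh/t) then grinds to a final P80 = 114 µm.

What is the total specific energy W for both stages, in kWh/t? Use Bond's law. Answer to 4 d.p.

W = 12.1027 kWh/t

W = 10 Wi / √P80 − 10 Wi / √F80
Stage 1 (18806→1952 µm, Wi₁=15.0): W₁ = 10·15.0·(0.022634 − 0.007292) = 2.3013 kWh/t
Stage 2 (1952→114 µm, Wi₂=13.8): W₂ = 10·13.8·(0.093659 − 0.022634) = 9.8014 kWh/t
W = W₁ + W₂ = 2.3013 + 9.8014 = 12.1027 kWh/t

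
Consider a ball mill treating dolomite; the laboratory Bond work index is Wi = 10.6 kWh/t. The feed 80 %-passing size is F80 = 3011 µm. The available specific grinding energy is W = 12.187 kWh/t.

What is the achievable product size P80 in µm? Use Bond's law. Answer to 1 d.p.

Bond:  W = 10 Wi (1/√P − 1/√F)
P80^-0.5 = F80^-0.5 + W/(10 Wi)
  = 12.1870/(10·10.6) + 1/√3011 = 0.114972 + 0.018224 = 0.133196
P80 = (1/0.133196)² = 7.5077² = 56.37 µm

P80 = 56.4 µm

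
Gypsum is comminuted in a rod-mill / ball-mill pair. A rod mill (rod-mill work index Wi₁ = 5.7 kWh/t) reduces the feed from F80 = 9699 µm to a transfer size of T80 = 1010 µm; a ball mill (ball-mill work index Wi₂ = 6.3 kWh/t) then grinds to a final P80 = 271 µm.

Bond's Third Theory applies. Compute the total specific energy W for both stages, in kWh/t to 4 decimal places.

W = 3.0594 kWh/t

W = 10 Wi / √P80 − 10 Wi / √F80
Stage 1 (9699→1010 µm, Wi₁=5.7): W₁ = 10·5.7·(0.031466 − 0.010154) = 1.2148 kWh/t
Stage 2 (1010→271 µm, Wi₂=6.3): W₂ = 10·6.3·(0.060746 − 0.031466) = 1.8446 kWh/t
W = W₁ + W₂ = 1.2148 + 1.8446 = 3.0594 kWh/t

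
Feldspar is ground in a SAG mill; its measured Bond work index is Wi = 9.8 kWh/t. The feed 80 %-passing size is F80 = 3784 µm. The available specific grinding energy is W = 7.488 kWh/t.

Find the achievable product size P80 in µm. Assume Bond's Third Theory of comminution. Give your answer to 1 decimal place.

P80 = 116.5 µm

W = 10 Wi (P80^-0.5 − F80^-0.5)
⇒ 1/√P80 = W/(10·Wi) + 1/√F80
  = 7.4880/(10·9.8) + 1/√3784 = 0.076408 + 0.016256 = 0.092665
P80 = (1/0.092665)² = 10.7916² = 116.46 µm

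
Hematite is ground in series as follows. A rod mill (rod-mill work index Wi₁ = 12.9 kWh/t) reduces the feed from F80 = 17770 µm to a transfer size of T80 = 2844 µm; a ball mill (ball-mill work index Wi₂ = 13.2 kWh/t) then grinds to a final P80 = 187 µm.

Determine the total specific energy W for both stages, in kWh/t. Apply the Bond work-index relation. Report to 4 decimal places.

W = 10·Wi·(P80^(-½) − F80^(-½))
Stage 1 (17770→2844 µm, Wi₁=12.9): W₁ = 10·12.9·(0.018751 − 0.007502) = 1.4512 kWh/t
Stage 2 (2844→187 µm, Wi₂=13.2): W₂ = 10·13.2·(0.073127 − 0.018751) = 7.1776 kWh/t
W = W₁ + W₂ = 1.4512 + 7.1776 = 8.6288 kWh/t

W = 8.6288 kWh/t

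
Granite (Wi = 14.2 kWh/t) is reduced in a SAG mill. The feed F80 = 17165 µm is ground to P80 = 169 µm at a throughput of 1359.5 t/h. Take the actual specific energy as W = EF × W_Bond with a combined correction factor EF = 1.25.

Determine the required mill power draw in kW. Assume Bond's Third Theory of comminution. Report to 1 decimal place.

Bond:  W = 10 Wi (1/√P − 1/√F)
W = 10·14.2·(1/√169 − 1/√17165) = 10·14.2·(0.069290) = 9.8392 kWh/t
Apply correction: 9.8392 × 1.25 = 12.2990 kWh/t
P_mill = W·ṁ = 12.2990·1359.5 = 16720.5 kW

P = 16720.5 kW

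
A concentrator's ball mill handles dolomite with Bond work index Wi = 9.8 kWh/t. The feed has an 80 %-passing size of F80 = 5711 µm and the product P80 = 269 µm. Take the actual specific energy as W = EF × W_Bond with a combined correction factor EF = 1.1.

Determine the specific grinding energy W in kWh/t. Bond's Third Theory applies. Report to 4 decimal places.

W = 10 Wi / √P80 − 10 Wi / √F80
1/√269 = 0.060971;  1/√5711 = 0.013233
W = 10·9.8·(0.060971 − 0.013233) = 4.6784 kWh/t
W_actual = 1.1 × 4.6784 = 5.1462 kWh/t

W = 5.1462 kWh/t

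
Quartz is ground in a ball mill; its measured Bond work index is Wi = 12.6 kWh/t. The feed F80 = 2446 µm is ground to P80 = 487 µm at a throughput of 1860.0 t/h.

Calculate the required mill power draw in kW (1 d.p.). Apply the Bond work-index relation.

W = 10 Wi (1/√P80 − 1/√F80)  [Bond]
W = 10·12.6·(1/√487 − 1/√2446) = 10·12.6·(0.025095) = 3.1619 kWh/t
P_mill = W·ṁ = 3.1619·1860.0 = 5881.2 kW

P = 5881.2 kW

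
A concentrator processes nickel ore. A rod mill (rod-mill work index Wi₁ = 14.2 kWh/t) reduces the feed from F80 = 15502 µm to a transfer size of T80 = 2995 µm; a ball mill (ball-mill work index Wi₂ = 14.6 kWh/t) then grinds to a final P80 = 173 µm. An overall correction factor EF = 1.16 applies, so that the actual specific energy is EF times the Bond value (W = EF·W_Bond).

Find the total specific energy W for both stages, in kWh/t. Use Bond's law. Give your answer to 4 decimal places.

W = 11.4684 kWh/t

Bond:  W = 10 Wi (1/√P − 1/√F)
Stage 1 (15502→2995 µm, Wi₁=14.2): W₁ = 10·14.2·(0.018273 − 0.008032) = 1.4542 kWh/t
Stage 2 (2995→173 µm, Wi₂=14.6): W₂ = 10·14.6·(0.076029 − 0.018273) = 8.4324 kWh/t
W = W₁ + W₂ = 1.4542 + 8.4324 = 9.8866 kWh/t
Apply correction: 9.8866 × 1.16 = 11.4684 kWh/t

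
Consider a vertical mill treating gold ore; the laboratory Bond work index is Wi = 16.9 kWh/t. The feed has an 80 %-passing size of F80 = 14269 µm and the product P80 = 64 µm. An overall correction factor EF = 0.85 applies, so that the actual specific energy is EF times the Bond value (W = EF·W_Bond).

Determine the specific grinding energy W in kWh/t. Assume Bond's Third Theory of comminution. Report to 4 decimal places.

W = 10·Wi·[P80^(−½) − F80^(−½)]
1/√64 = 0.125000;  1/√14269 = 0.008371
W = 10·16.9·(0.125000 − 0.008371) = 19.7102 kWh/t
W_actual = 0.85 × 19.7102 = 16.7537 kWh/t

W = 16.7537 kWh/t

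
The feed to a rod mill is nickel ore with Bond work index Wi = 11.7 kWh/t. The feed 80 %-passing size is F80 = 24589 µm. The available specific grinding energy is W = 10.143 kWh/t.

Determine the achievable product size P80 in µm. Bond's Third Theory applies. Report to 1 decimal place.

W_Bond = 10·Wi·(1/√P₈₀ − 1/√F₈₀)
P80^-0.5 = F80^-0.5 + W/(10 Wi)
  = 10.1430/(10·11.7) + 1/√24589 = 0.086692 + 0.006377 = 0.093070
P80 = (1/0.093070)² = 10.7447² = 115.45 µm

P80 = 115.4 µm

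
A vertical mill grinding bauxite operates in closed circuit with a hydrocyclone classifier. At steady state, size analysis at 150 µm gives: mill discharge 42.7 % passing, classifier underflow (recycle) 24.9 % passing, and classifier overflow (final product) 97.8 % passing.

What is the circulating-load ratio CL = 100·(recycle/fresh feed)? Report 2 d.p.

CL = 309.55 %

Two-product formula at 150 µm:
d + r·d = r·u + o → r(d−u) = o−d
r = (97.8 − 42.7)/(42.7 − 24.9) = 55.1/17.8 = 3.0955
CL = 100·r = 309.55 %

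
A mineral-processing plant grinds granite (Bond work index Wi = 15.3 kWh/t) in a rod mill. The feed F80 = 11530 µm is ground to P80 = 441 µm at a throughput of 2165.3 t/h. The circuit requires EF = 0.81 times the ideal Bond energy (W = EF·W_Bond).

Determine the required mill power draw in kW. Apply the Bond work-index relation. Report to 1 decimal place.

W = 10·Wi·(P80^(-½) − F80^(-½))
W = 10·15.3·(1/√441 − 1/√11530) = 10·15.3·(0.038306) = 5.8608 kWh/t
Apply correction: 5.8608 × 0.81 = 4.7473 kWh/t
Power = W × throughput = 4.7473 kWh/t × 2165.3 t/h = 10279.3 kW

P = 10279.3 kW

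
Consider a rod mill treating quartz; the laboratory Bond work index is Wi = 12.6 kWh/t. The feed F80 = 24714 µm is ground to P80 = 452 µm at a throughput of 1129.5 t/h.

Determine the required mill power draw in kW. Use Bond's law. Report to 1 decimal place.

P = 5788.7 kW

Bond: W = 10·Wi·(1/√P80 − 1/√F80)
W = 10·12.6·(1/√452 − 1/√24714) = 10·12.6·(0.040675) = 5.1250 kWh/t
P = W·T = 5.1250·1129.5 = 5788.7 kW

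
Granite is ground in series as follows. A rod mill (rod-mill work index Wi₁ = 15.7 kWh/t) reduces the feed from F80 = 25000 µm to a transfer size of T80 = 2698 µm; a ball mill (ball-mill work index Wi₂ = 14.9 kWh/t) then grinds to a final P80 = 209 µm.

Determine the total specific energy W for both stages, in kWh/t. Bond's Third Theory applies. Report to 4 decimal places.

W = 9.4676 kWh/t

W = 10 Wi (1/√P80 − 1/√F80)  [Bond]
Stage 1 (25000→2698 µm, Wi₁=15.7): W₁ = 10·15.7·(0.019252 − 0.006325) = 2.0296 kWh/t
Stage 2 (2698→209 µm, Wi₂=14.9): W₂ = 10·14.9·(0.069171 − 0.019252) = 7.4380 kWh/t
W = W₁ + W₂ = 2.0296 + 7.4380 = 9.4676 kWh/t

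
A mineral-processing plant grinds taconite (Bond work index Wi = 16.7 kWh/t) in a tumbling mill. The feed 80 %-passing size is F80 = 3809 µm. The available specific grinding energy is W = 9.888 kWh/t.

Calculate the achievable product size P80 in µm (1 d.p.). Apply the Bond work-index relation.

W_Bond = 10·Wi·(1/√P₈₀ − 1/√F₈₀)
⇒ 1/√P80 = W/(10·Wi) + 1/√F80
  = 9.8880/(10·16.7) + 1/√3809 = 0.059210 + 0.016203 = 0.075413
P80 = (1/0.075413)² = 13.2604² = 175.84 µm

P80 = 175.8 µm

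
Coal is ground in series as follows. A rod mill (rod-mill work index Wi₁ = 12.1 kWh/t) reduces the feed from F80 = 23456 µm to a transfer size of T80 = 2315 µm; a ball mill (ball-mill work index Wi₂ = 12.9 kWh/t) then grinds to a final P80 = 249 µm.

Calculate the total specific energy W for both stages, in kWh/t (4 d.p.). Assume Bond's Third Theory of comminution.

Bond: W = 10·Wi·(1/√P80 − 1/√F80)
Stage 1 (23456→2315 µm, Wi₁=12.1): W₁ = 10·12.1·(0.020784 − 0.006529) = 1.7248 kWh/t
Stage 2 (2315→249 µm, Wi₂=12.9): W₂ = 10·12.9·(0.063372 − 0.020784) = 5.4939 kWh/t
W = W₁ + W₂ = 1.7248 + 5.4939 = 7.2187 kWh/t

W = 7.2187 kWh/t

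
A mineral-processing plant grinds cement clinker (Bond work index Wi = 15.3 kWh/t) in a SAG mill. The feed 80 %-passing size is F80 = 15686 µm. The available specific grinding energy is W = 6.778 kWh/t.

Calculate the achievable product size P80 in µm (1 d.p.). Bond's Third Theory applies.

P80 = 365.8 µm

W = 10·Wi·(P80^(-½) − F80^(-½))
P80^(−½) = W/(10 Wi) + F80^(−½)
  = 6.7780/(10·15.3) + 1/√15686 = 0.044301 + 0.007984 = 0.052285
P80 = (1/0.052285)² = 19.1259² = 365.80 µm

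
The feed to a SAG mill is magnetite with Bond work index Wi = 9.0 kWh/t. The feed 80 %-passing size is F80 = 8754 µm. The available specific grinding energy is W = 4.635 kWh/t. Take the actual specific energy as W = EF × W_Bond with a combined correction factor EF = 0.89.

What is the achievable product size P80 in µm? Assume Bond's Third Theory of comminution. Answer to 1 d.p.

P80 = 212.8 µm

W_Bond = 10·Wi·(1/√P₈₀ − 1/√F₈₀)
W_Bond = W / EF = 4.635 / 0.89 = 5.2079 kWh/t
P80^(−½) = W_Bond/(10 Wi) + F80^(−½)
  = 5.2079/(10·9.0) + 1/√8754 = 0.057865 + 0.010688 = 0.068553
P80 = (1/0.068553)² = 14.5872² = 212.79 µm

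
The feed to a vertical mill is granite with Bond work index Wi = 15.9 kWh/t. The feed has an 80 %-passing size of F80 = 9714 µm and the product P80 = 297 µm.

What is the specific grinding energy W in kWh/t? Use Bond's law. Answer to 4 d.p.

W = 7.6129 kWh/t

W = 10·Wi·[P80^(−½) − F80^(−½)]
1/√297 = 0.058026;  1/√9714 = 0.010146
W = 10·15.9·(0.058026 − 0.010146) = 7.6129 kWh/t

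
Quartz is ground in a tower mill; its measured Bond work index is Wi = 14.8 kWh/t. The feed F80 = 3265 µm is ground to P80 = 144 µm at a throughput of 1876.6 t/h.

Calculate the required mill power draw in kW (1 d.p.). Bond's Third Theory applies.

P = 18284.1 kW

W = 10 Wi (P80^-0.5 − F80^-0.5)
W = 10·14.8·(1/√144 − 1/√3265) = 10·14.8·(0.065833) = 9.7432 kWh/t
Mill draw = 9.7432 × 1876.6 = 18284.1 kW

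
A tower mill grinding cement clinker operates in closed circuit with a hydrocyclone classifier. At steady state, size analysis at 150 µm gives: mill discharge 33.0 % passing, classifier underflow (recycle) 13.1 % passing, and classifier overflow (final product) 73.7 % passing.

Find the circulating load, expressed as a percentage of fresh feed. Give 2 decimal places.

CL = 204.52 %

Classifier node, passing 150 µm:
(1+r)·d = r·u + o ⇒ r = (o−d)/(d−u)
r = (73.7 − 33.0)/(33.0 − 13.1) = 40.7/19.9 = 2.0452
CL = 100·r = 204.52 %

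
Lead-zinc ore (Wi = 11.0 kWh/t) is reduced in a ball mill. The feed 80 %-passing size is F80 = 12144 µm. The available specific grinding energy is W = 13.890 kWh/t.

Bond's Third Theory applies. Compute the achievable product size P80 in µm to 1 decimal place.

W = 10 Wi (1/√P80 − 1/√F80)  [Bond]
P80^-0.5 = F80^-0.5 + W/(10 Wi)
  = 13.8900/(10·11.0) + 1/√12144 = 0.126273 + 0.009074 = 0.135347
P80 = (1/0.135347)² = 7.3884² = 54.59 µm

P80 = 54.6 µm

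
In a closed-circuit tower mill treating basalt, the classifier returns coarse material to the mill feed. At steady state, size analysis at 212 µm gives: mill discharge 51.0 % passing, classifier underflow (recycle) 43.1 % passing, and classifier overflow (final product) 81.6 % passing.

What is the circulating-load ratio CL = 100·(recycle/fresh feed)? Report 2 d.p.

Let r = R/F. Size balance at 212 µm:
Fd + Rd = Ru + Fo ⇒ R/F = (o−d)/(d−u)
r = (81.6 − 51.0)/(51.0 − 43.1) = 30.6/7.9 = 3.8734
CL = 100·r = 387.34 %

CL = 387.34 %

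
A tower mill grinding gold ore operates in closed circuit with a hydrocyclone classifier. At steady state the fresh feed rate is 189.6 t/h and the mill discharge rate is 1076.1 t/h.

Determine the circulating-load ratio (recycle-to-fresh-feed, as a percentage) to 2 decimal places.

CL = 467.56 %

Steady state: M = F + R.
R = M − F = 1076.1 − 189.6 = 886.5 t/h
CL = 100·R/F = 100·886.5/189.6 = 467.56 %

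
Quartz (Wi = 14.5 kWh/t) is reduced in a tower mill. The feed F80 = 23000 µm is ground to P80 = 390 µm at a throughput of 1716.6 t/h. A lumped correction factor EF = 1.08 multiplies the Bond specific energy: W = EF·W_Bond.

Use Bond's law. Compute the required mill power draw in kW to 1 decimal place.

P = 11839.7 kW

W = 10 Wi (1/√P80 − 1/√F80)  [Bond]
W = 10·14.5·(1/√390 − 1/√23000) = 10·14.5·(0.044043) = 6.3863 kWh/t
W_actual = 1.08 × 6.3863 = 6.8972 kWh/t
P = W·T = 6.8972·1716.6 = 11839.7 kW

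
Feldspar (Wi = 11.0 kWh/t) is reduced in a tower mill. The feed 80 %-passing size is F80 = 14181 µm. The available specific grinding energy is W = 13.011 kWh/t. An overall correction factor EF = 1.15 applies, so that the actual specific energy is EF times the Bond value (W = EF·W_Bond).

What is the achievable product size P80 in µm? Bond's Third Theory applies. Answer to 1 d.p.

P80 = 80.8 µm

W = 10·Wi·(P80^(-½) − F80^(-½))
W_Bond = W / EF = 13.011 / 1.15 = 11.3139 kWh/t
P80^(−½) = W_Bond/(10 Wi) + F80^(−½)
  = 11.3139/(10·11.0) + 1/√14181 = 0.102854 + 0.008397 = 0.111251
P80 = (1/0.111251)² = 8.9887² = 80.80 µm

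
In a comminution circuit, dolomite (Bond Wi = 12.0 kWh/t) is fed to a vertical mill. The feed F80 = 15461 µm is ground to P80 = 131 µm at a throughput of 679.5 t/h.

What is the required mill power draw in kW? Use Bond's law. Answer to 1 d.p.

P = 6468.4 kW

W_Bond = 10·Wi·(1/√P₈₀ − 1/√F₈₀)
W = 10·12.0·(1/√131 − 1/√15461) = 10·12.0·(0.079328) = 9.5194 kWh/t
Power = W × throughput = 9.5194 kWh/t × 679.5 t/h = 6468.4 kW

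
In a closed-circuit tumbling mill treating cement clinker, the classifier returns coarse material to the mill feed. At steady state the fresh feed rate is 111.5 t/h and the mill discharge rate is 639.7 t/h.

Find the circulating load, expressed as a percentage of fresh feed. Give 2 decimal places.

CL = 473.72 %

Steady state: M = F + R.
R = M − F = 639.7 − 111.5 = 528.2 t/h
CL = 100·R/F = 100·528.2/111.5 = 473.72 %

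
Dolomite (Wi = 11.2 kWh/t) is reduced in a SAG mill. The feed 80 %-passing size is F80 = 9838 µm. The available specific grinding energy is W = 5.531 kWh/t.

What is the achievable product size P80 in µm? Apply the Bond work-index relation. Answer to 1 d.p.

W = 10 Wi / √P80 − 10 Wi / √F80
P80^(−½) = W/(10 Wi) + F80^(−½)
  = 5.5310/(10·11.2) + 1/√9838 = 0.049384 + 0.010082 = 0.059466
P80 = (1/0.059466)² = 16.8164² = 282.79 µm

P80 = 282.8 µm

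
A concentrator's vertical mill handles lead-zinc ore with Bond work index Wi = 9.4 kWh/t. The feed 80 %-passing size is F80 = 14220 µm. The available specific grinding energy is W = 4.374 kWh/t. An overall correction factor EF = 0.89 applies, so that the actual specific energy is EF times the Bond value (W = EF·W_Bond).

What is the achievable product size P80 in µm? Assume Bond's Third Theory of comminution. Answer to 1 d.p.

P80 = 271.7 µm

W = 10·Wi·[P80^(−½) − F80^(−½)]
W_Bond = W / EF = 4.374 / 0.89 = 4.9146 kWh/t
P80^-0.5 = F80^-0.5 + W_Bond/(10 Wi)
  = 4.9146/(10·9.4) + 1/√14220 = 0.052283 + 0.008386 = 0.060669
P80 = (1/0.060669)² = 16.4829² = 271.69 µm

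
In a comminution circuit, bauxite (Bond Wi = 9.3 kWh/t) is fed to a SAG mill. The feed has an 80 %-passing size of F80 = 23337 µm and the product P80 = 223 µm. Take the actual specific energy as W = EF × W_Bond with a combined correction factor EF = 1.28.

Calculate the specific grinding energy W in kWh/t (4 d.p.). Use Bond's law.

W = 10·Wi·[P80^(−½) − F80^(−½)]
1/√223 = 0.066965;  1/√23337 = 0.006546
W = 10·9.3·(0.066965 − 0.006546) = 5.6190 kWh/t
Corrected W = EF·W_Bond = 1.28·5.6190 = 7.1923 kWh/t

W = 7.1923 kWh/t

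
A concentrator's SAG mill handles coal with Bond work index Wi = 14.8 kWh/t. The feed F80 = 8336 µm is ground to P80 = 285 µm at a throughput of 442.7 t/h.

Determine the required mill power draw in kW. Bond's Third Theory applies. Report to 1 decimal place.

W_Bond = 10·Wi·(1/√P₈₀ − 1/√F₈₀)
W = 10·14.8·(1/√285 − 1/√8336) = 10·14.8·(0.048282) = 7.1458 kWh/t
P_mill = W·ṁ = 7.1458·442.7 = 3163.4 kW

P = 3163.4 kW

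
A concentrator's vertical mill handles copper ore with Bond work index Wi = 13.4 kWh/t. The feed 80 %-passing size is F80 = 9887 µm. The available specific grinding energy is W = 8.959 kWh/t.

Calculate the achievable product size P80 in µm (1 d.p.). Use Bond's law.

W = 10 Wi / √P80 − 10 Wi / √F80
1/√P80 = 1/√F80 + W/(10·Wi)
  = 8.9590/(10·13.4) + 1/√9887 = 0.066858 + 0.010057 = 0.076915
P80 = (1/0.076915)² = 13.0013² = 169.03 µm

P80 = 169.0 µm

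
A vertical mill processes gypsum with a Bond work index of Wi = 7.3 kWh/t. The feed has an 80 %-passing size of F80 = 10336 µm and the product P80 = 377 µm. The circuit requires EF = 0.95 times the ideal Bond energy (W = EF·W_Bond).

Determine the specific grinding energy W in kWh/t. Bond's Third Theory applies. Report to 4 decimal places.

W = 2.8896 kWh/t

W = 10 Wi (P80^-0.5 − F80^-0.5)
1/√377 = 0.051503;  1/√10336 = 0.009836
W = 10·7.3·(0.051503 − 0.009836) = 3.0417 kWh/t
Corrected W = EF·W_Bond = 0.95·3.0417 = 2.8896 kWh/t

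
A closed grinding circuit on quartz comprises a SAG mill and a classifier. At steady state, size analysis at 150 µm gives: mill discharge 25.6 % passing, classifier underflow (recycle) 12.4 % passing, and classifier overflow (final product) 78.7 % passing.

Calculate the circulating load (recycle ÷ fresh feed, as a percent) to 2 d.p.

CL = 402.27 %

Balance %-passing 150 µm (r = R/F):
d + r·d = r·u + o → r(d−u) = o−d
r = (78.7 − 25.6)/(25.6 − 12.4) = 53.1/13.2 = 4.0227
CL = 100·r = 402.27 %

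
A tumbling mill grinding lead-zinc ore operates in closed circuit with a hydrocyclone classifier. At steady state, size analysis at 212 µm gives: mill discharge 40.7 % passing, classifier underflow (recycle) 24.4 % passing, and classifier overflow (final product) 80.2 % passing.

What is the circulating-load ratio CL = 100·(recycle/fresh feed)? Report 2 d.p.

Mass balance on the −212 µm fraction:
r = (o − d)/(d − u)
r = (80.2 − 40.7)/(40.7 − 24.4) = 39.5/16.3 = 2.4233
CL = 100·r = 242.33 %

CL = 242.33 %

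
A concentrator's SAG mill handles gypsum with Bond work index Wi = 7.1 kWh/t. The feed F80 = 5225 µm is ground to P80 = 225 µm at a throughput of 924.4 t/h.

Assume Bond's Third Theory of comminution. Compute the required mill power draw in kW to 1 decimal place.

P = 3467.5 kW

Bond: W = 10·Wi·(1/√P80 − 1/√F80)
W = 10·7.1·(1/√225 − 1/√5225) = 10·7.1·(0.052832) = 3.7511 kWh/t
P = W·T = 3.7511·924.4 = 3467.5 kW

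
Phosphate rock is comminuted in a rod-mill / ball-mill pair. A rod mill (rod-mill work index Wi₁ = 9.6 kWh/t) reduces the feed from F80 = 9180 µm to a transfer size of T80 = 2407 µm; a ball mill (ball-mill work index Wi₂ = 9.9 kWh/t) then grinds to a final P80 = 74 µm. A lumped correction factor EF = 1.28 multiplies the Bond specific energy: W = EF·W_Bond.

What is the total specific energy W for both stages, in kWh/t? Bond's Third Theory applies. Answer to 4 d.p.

W = 13.3701 kWh/t

W = 10 Wi (P80^-0.5 − F80^-0.5)
Stage 1 (9180→2407 µm, Wi₁=9.6): W₁ = 10·9.6·(0.020383 − 0.010437) = 0.9548 kWh/t
Stage 2 (2407→74 µm, Wi₂=9.9): W₂ = 10·9.9·(0.116248 − 0.020383) = 9.4906 kWh/t
W = W₁ + W₂ = 0.9548 + 9.4906 = 10.4454 kWh/t
Corrected W = EF·W_Bond = 1.28·10.4454 = 13.3701 kWh/t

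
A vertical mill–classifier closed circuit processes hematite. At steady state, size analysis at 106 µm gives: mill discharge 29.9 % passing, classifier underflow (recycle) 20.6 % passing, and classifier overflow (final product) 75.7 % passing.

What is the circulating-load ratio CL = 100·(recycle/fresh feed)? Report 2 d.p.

Let r = R/F. Size balance at 106 µm:
r = (o − d)/(d − u)
r = (75.7 − 29.9)/(29.9 − 20.6) = 45.8/9.3 = 4.9247
CL = 100·r = 492.47 %

CL = 492.47 %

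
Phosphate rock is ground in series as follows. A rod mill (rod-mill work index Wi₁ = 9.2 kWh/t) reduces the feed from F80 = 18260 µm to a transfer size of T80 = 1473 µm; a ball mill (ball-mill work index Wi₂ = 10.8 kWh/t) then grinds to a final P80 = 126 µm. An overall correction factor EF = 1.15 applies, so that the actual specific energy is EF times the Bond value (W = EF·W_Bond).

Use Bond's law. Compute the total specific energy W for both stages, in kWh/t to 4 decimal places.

Bond:  W = 10 Wi (1/√P − 1/√F)
Stage 1 (18260→1473 µm, Wi₁=9.2): W₁ = 10·9.2·(0.026055 − 0.007400) = 1.7163 kWh/t
Stage 2 (1473→126 µm, Wi₂=10.8): W₂ = 10·10.8·(0.089087 − 0.026055) = 6.8074 kWh/t
W = W₁ + W₂ = 1.7163 + 6.8074 = 8.5237 kWh/t
Apply correction: 8.5237 × 1.15 = 9.8022 kWh/t

W = 9.8022 kWh/t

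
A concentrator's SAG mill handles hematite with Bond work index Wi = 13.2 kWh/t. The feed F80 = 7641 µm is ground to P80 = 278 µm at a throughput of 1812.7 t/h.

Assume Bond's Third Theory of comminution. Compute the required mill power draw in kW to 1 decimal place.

P = 11613.5 kW

W = 10 Wi (P80^-0.5 − F80^-0.5)
W = 10·13.2·(1/√278 − 1/√7641) = 10·13.2·(0.048536) = 6.4068 kWh/t
P = W·T = 6.4068·1812.7 = 11613.5 kW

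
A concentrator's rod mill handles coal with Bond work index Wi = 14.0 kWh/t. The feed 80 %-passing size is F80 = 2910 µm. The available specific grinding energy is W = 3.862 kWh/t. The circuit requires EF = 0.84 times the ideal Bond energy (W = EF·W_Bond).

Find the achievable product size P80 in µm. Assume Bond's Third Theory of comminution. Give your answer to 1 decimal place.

Bond:  W = 10 Wi (1/√P − 1/√F)
W_Bond = W / EF = 3.862 / 0.84 = 4.5976 kWh/t
P80^-0.5 = F80^-0.5 + W_Bond/(10 Wi)
  = 4.5976/(10·14.0) + 1/√2910 = 0.032840 + 0.018538 = 0.051378
P80 = (1/0.051378)² = 19.4637² = 378.83 µm

P80 = 378.8 µm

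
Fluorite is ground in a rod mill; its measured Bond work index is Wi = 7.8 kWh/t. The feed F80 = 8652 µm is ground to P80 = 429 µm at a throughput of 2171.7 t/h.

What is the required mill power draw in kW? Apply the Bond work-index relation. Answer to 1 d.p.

P = 6357.2 kW

Bond:  W = 10 Wi (1/√P − 1/√F)
W = 10·7.8·(1/√429 − 1/√8652) = 10·7.8·(0.037530) = 2.9273 kWh/t
Mill draw = 2.9273 × 2171.7 = 6357.2 kW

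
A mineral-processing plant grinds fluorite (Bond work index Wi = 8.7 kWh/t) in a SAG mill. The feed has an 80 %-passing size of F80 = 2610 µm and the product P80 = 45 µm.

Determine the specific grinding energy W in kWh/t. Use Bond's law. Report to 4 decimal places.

Bond:  W = 10 Wi (1/√P − 1/√F)
1/√45 = 0.149071;  1/√2610 = 0.019574
W = 10·8.7·(0.149071 − 0.019574) = 11.2663 kWh/t

W = 11.2663 kWh/t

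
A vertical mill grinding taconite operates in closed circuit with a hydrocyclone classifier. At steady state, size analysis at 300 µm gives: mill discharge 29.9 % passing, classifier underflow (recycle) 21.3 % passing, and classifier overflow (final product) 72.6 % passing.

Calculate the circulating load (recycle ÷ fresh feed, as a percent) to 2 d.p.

Classifier node, passing 300 µm:
d + r·d = r·u + o → r(d−u) = o−d
r = (72.6 − 29.9)/(29.9 − 21.3) = 42.7/8.6 = 4.9651
CL = 100·r = 496.51 %

CL = 496.51 %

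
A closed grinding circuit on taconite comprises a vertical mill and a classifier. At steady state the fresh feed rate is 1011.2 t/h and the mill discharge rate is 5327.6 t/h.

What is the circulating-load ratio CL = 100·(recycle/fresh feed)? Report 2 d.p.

Discharge = new feed + return, hence
R = M − F = 5327.6 − 1011.2 = 4316.4 t/h
CL = 100·R/F = 100·4316.4/1011.2 = 426.86 %

CL = 426.86 %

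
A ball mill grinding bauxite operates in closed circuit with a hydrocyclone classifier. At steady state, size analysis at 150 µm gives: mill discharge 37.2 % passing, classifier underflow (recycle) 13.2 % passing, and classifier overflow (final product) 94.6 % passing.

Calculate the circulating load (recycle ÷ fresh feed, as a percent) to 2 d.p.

Balance %-passing 150 µm (r = R/F):
r = (o − d)/(d − u)
r = (94.6 − 37.2)/(37.2 − 13.2) = 57.4/24.0 = 2.3917
CL = 100·r = 239.17 %

CL = 239.17 %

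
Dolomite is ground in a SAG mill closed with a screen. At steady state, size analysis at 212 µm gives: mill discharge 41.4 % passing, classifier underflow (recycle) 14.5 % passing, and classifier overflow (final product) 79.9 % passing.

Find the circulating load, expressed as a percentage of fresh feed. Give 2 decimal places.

Two-product formula at 212 µm:
r = (o − d)/(d − u)
r = (79.9 − 41.4)/(41.4 − 14.5) = 38.5/26.9 = 1.4312
CL = 100·r = 143.12 %

CL = 143.12 %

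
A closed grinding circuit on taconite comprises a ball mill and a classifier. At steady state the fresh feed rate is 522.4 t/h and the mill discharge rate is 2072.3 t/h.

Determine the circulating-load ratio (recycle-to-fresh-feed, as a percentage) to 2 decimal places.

CL = 296.69 %

Discharge = new feed + return, hence
R = M − F = 2072.3 − 522.4 = 1549.9 t/h
CL = 100·R/F = 100·1549.9/522.4 = 296.69 %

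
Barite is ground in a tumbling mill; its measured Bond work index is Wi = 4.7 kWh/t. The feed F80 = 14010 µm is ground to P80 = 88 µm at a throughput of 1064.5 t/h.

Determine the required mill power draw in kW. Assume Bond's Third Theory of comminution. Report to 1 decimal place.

W = 10 Wi (P80^-0.5 − F80^-0.5)
W = 10·4.7·(1/√88 − 1/√14010) = 10·4.7·(0.098152) = 4.6131 kWh/t
Mill draw = 4.6131 × 1064.5 = 4910.7 kW

P = 4910.7 kW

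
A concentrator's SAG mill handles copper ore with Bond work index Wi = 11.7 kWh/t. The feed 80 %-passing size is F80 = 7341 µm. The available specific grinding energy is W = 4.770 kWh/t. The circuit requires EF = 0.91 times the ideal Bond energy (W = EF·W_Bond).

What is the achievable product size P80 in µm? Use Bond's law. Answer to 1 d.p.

P80 = 313.6 µm

W = 10·Wi·[P80^(−½) − F80^(−½)]
W_Bond = W / EF = 4.770 / 0.91 = 5.2418 kWh/t
P80^-0.5 = F80^-0.5 + W_Bond/(10 Wi)
  = 5.2418/(10·11.7) + 1/√7341 = 0.044801 + 0.011671 = 0.056473
P80 = (1/0.056473)² = 17.7077² = 313.56 µm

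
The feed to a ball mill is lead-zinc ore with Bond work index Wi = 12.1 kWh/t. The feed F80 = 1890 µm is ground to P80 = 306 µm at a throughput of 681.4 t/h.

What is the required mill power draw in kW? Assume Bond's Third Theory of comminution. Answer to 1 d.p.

W = 10 Wi / √P80 − 10 Wi / √F80
W = 10·12.1·(1/√306 − 1/√1890) = 10·12.1·(0.034164) = 4.1338 kWh/t
P = W·T = 4.1338·681.4 = 2816.8 kW

P = 2816.8 kW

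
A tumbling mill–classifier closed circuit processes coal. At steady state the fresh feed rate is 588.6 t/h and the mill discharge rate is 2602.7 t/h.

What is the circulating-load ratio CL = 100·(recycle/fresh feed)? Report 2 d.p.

Discharge = new feed + return, hence
R = M − F = 2602.7 − 588.6 = 2014.1 t/h
CL = 100·R/F = 100·2014.1/588.6 = 342.18 %

CL = 342.18 %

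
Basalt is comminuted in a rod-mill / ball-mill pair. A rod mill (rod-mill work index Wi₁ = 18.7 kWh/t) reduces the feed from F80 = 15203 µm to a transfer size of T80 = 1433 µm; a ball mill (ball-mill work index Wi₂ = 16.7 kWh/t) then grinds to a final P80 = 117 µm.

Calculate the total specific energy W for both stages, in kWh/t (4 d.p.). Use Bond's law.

W = 10·Wi·[P80^(−½) − F80^(−½)]
Stage 1 (15203→1433 µm, Wi₁=18.7): W₁ = 10·18.7·(0.026417 − 0.008110) = 3.4233 kWh/t
Stage 2 (1433→117 µm, Wi₂=16.7): W₂ = 10·16.7·(0.092450 − 0.026417) = 11.0276 kWh/t
W = W₁ + W₂ = 3.4233 + 11.0276 = 14.4509 kWh/t

W = 14.4509 kWh/t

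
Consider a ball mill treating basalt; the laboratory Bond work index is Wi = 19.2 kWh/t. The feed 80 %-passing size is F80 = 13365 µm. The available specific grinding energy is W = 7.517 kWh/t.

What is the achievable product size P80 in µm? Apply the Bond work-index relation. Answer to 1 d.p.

P80 = 437.6 µm

W = 10 Wi (1/√P80 − 1/√F80)  [Bond]
P80^(−½) = W/(10 Wi) + F80^(−½)
  = 7.5170/(10·19.2) + 1/√13365 = 0.039151 + 0.008650 = 0.047801
P80 = (1/0.047801)² = 20.9201² = 437.65 µm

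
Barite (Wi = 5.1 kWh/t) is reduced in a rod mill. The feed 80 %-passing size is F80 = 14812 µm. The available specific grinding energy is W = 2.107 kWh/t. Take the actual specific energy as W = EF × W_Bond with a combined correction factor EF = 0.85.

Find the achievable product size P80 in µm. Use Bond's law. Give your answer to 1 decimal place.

Bond:  W = 10 Wi (1/√P − 1/√F)
W_Bond = W / EF = 2.107 / 0.85 = 2.4788 kWh/t
⇒ 1/√P80 = W_Bond/(10·Wi) + 1/√F80
  = 2.4788/(10·5.1) + 1/√14812 = 0.048604 + 0.008217 = 0.056821
P80 = (1/0.056821)² = 17.5991² = 309.73 µm

P80 = 309.7 µm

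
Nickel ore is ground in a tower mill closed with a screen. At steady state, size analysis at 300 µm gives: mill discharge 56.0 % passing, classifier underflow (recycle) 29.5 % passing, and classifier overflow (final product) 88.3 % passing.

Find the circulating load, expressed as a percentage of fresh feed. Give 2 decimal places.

Balance %-passing 300 µm (r = R/F):
(1+r)·d = r·u + o ⇒ r = (o−d)/(d−u)
r = (88.3 − 56.0)/(56.0 − 29.5) = 32.3/26.5 = 1.2189
CL = 100·r = 121.89 %

CL = 121.89 %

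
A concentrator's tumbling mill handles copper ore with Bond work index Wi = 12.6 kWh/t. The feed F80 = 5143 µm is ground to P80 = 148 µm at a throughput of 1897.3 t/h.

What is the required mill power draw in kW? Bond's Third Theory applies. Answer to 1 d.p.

P = 16317.1 kW

W = 10 Wi / √P80 − 10 Wi / √F80
W = 10·12.6·(1/√148 − 1/√5143) = 10·12.6·(0.068255) = 8.6002 kWh/t
P = W·T = 8.6002·1897.3 = 16317.1 kW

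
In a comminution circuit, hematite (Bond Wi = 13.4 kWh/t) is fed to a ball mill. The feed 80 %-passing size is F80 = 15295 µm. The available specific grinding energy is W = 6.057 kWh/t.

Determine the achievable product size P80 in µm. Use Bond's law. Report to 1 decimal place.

P80 = 352.2 µm

W = 10 Wi (1/√P80 − 1/√F80)  [Bond]
P80^(−½) = W/(10 Wi) + F80^(−½)
  = 6.0570/(10·13.4) + 1/√15295 = 0.045201 + 0.008086 = 0.053287
P80 = (1/0.053287)² = 18.7662² = 352.17 µm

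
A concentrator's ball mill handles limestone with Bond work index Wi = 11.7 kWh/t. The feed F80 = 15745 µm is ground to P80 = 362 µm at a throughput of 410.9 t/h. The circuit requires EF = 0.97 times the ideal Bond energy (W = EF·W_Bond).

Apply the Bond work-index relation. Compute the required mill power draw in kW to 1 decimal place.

P = 2079.3 kW

W = 10 Wi / √P80 − 10 Wi / √F80
W = 10·11.7·(1/√362 − 1/√15745) = 10·11.7·(0.044589) = 5.2170 kWh/t
Corrected W = EF·W_Bond = 0.97·5.2170 = 5.0604 kWh/t
Power = W × throughput = 5.0604 kWh/t × 410.9 t/h = 2079.3 kW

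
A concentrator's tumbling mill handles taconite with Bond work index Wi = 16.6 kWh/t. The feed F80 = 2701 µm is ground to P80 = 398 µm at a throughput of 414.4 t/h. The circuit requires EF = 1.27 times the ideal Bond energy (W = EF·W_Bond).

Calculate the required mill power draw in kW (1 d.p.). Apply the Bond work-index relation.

P = 2698.1 kW

W = 10 Wi / √P80 − 10 Wi / √F80
W = 10·16.6·(1/√398 − 1/√2701) = 10·16.6·(0.030884) = 5.1267 kWh/t
With EF = 1.27: W = 5.1267·1.27 = 6.5110 kWh/t
Power = W × throughput = 6.5110 kWh/t × 414.4 t/h = 2698.1 kW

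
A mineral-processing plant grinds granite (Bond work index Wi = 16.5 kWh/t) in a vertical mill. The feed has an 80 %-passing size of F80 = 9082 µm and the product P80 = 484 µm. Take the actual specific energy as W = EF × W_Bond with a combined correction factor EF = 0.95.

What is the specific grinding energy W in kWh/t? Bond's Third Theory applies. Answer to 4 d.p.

W = 5.4802 kWh/t

W = 10 Wi (1/√P80 − 1/√F80)  [Bond]
1/√484 = 0.045455;  1/√9082 = 0.010493
W = 10·16.5·(0.045455 − 0.010493) = 5.7686 kWh/t
With EF = 0.95: W = 5.7686·0.95 = 5.4802 kWh/t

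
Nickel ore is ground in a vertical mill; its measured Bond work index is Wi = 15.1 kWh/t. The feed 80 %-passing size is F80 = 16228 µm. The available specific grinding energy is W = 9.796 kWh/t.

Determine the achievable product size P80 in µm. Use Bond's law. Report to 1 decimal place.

Bond: W = 10·Wi·(1/√P80 − 1/√F80)
P80^-0.5 = F80^-0.5 + W/(10 Wi)
  = 9.7960/(10·15.1) + 1/√16228 = 0.064874 + 0.007850 = 0.072724
P80 = (1/0.072724)² = 13.7506² = 189.08 µm

P80 = 189.1 µm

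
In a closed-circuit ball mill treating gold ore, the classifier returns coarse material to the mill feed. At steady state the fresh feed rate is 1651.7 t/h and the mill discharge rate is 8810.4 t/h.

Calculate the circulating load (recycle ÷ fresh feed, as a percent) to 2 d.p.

CL = 433.41 %

M = F + R at steady state, so:
R = M − F = 8810.4 − 1651.7 = 7158.7 t/h
CL = 100·R/F = 100·7158.7/1651.7 = 433.41 %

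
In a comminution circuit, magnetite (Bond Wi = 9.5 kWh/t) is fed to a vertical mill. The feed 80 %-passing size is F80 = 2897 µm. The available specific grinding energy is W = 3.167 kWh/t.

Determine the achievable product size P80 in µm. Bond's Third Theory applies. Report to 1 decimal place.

P80 = 371.0 µm

W_Bond = 10·Wi·(1/√P₈₀ − 1/√F₈₀)
1/√P80 = 1/√F80 + W/(10·Wi)
  = 3.1670/(10·9.5) + 1/√2897 = 0.033337 + 0.018579 = 0.051916
P80 = (1/0.051916)² = 19.2619² = 371.02 µm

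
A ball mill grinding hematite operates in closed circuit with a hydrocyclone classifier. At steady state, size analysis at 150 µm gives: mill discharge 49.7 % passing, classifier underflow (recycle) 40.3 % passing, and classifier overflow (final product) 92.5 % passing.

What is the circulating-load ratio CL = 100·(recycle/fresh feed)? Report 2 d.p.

CL = 455.32 %

Two-product formula at 150 µm:
(1+r)d = ru + o → r = (o−d)/(d−u)
r = (92.5 − 49.7)/(49.7 − 40.3) = 42.8/9.4 = 4.5532
CL = 100·r = 455.32 %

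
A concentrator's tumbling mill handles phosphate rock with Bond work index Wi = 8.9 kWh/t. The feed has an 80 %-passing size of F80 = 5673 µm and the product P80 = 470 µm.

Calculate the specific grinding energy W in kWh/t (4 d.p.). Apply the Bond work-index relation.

W = 10 Wi (P80^-0.5 − F80^-0.5)
1/√470 = 0.046127;  1/√5673 = 0.013277
W = 10·8.9·(0.046127 − 0.013277) = 2.9236 kWh/t

W = 2.9236 kWh/t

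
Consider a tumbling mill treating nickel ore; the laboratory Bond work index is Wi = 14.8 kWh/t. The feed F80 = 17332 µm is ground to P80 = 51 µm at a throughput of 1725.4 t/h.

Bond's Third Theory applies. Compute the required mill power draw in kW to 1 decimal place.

W = 10 Wi (P80^-0.5 − F80^-0.5)
W = 10·14.8·(1/√51 − 1/√17332) = 10·14.8·(0.132432) = 19.6000 kWh/t
Power = W × throughput = 19.6000 kWh/t × 1725.4 t/h = 33817.8 kW

P = 33817.8 kW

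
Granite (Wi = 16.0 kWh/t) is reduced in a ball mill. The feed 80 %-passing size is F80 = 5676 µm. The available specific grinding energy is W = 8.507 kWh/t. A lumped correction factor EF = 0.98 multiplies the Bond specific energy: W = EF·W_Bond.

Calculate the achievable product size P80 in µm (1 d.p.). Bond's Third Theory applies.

W = 10 Wi / √P80 − 10 Wi / √F80
W_Bond = W / EF = 8.507 / 0.98 = 8.6806 kWh/t
⇒ 1/√P80 = W_Bond/(10·Wi) + 1/√F80
  = 8.6806/(10·16.0) + 1/√5676 = 0.054254 + 0.013273 = 0.067527
P80 = (1/0.067527)² = 14.8089² = 219.30 µm

P80 = 219.3 µm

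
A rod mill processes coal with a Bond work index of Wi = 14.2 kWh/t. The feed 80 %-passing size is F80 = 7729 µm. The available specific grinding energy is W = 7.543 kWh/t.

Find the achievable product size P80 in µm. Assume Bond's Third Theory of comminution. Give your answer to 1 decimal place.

W_Bond = 10·Wi·(1/√P₈₀ − 1/√F₈₀)
P80^(−½) = W/(10 Wi) + F80^(−½)
  = 7.5430/(10·14.2) + 1/√7729 = 0.053120 + 0.011375 = 0.064494
P80 = (1/0.064494)² = 15.5052² = 240.41 µm

P80 = 240.4 µm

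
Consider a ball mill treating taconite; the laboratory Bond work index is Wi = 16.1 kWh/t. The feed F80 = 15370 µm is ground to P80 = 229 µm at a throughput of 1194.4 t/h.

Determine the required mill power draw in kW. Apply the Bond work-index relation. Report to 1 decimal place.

W = 10·Wi·(P80^(-½) − F80^(-½))
W = 10·16.1·(1/√229 − 1/√15370) = 10·16.1·(0.058016) = 9.3405 kWh/t
P_mill = W·ṁ = 9.3405·1194.4 = 11156.3 kW

P = 11156.3 kW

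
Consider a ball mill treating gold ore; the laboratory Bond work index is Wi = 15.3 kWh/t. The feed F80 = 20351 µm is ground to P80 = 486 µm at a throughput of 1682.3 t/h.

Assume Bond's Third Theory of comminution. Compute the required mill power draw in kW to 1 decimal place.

P = 9871.3 kW

W = 10·Wi·[P80^(−½) − F80^(−½)]
W = 10·15.3·(1/√486 − 1/√20351) = 10·15.3·(0.038351) = 5.8677 kWh/t
Power = W × throughput = 5.8677 kWh/t × 1682.3 t/h = 9871.3 kW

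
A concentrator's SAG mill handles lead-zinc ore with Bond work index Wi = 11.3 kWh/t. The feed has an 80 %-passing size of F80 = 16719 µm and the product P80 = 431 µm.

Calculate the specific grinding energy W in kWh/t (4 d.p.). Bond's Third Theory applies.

W = 10·Wi·(P80^(-½) − F80^(-½))
1/√431 = 0.048168;  1/√16719 = 0.007734
W = 10·11.3·(0.048168 − 0.007734) = 4.5691 kWh/t

W = 4.5691 kWh/t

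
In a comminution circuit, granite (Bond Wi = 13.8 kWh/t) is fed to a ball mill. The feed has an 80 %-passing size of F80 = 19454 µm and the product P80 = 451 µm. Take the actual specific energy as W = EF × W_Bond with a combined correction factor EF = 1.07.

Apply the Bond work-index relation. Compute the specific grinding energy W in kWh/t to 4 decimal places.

W_Bond = 10·Wi·(1/√P₈₀ − 1/√F₈₀)
1/√451 = 0.047088;  1/√19454 = 0.007170
W = 10·13.8·(0.047088 − 0.007170) = 5.5088 kWh/t
W_actual = 1.07 × 5.5088 = 5.8944 kWh/t

W = 5.8944 kWh/t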